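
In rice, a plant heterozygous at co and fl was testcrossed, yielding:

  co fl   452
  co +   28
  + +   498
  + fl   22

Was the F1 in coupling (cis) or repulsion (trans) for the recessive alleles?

cis

The two most frequent classes are + + (498) and co fl (452); these are the parental (non-recombinant) types.
So the F1 carried + + on one chromosome and co fl on the other — the recessive alleles are on the same chromosome (cis / coupling).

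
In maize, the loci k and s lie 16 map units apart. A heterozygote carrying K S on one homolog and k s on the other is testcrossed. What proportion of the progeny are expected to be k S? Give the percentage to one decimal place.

8.0%

A map distance of 16 map units corresponds to a recombination frequency of 0.160.
The F1 is K S / k s, so k S is a recombinant gamete class with expected frequency r/2 = 0.160/2 = 0.0800.
That is 0.0800 = 8.0% of the progeny.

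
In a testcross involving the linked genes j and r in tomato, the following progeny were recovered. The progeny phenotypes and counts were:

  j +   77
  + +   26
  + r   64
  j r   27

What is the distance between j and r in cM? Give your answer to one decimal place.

The two most frequent classes, + r (64) and j + (77), are the parental types, so the F1 was + r / j +.
The recombinant classes are + + and j r: 26 + 27 = 53.
Recombination frequency = 53/194 = 0.2732 ≈ 27.3%, i.e. 27.3 cM.

27.3 cM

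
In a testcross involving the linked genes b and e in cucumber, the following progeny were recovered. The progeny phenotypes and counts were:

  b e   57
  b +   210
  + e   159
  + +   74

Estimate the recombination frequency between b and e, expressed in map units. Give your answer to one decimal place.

26.2 map units

The two most frequent classes, + e (159) and b + (210), are the parental types, so the F1 was + e / b +.
The recombinant classes are + + and b e: 74 + 57 = 131.
Recombination frequency = 131/500 = 0.2620 ≈ 26.2%, i.e. 26.2 map units.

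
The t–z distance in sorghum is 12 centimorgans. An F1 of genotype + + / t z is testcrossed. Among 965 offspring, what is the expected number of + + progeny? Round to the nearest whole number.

425

A map distance of 12 centimorgans corresponds to a recombination frequency of 0.120.
The F1 is + + / t z, so + + is a parental gamete class with expected frequency (1 − r)/2 = 0.880/2 = 0.4400.
Expected number = 0.4400 × 965 = 424.60 ≈ 425.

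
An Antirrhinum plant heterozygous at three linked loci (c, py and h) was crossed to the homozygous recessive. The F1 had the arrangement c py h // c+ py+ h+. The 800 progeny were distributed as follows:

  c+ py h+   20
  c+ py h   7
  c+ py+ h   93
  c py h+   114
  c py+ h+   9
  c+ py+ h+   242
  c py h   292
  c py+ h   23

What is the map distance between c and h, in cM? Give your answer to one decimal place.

The two rarest classes, c+ py h and c py+ h+, are the double crossovers. Comparing them with the parentals, only the c allele has switched, so c is the middle locus and the order is h – c – py.
Crossovers in the h–c interval produce the single-crossover classes c py h+ and c+ py+ h (114 + 93 = 207) plus the double crossovers (16).
RF(h–c) = (207 + 16) / 800 = 223/800 = 0.2787 → 27.9 cM.

27.9 cM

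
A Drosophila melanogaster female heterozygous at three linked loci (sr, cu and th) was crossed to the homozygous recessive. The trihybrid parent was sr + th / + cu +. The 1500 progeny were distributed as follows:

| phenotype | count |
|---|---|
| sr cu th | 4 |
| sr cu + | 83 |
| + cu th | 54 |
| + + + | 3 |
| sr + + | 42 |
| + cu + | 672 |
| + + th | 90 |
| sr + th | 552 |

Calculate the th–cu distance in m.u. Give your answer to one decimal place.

The two rarest classes, sr cu th and + + +, are the double crossovers. Comparing them with the parentals, only the cu allele has switched, so cu is the middle locus and the order is sr – cu – th.
Crossovers in the cu–th interval produce the single-crossover classes sr + + and + cu th (42 + 54 = 96) plus the double crossovers (7).
RF(cu–th) = (96 + 7) / 1500 = 103/1500 = 0.0687 → 6.9 m.u.

6.9 m.u.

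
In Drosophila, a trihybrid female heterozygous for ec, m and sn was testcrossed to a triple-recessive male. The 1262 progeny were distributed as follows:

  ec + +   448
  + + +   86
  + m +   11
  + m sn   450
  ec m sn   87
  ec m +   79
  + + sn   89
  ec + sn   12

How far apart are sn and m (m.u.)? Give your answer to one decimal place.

The two most frequent reciprocal classes, + m sn and ec + +, are the parental types, so the F1 was + m sn / ec + +.
The two rarest classes, + m + and ec + sn, are the double crossovers. Comparing them with the parentals, only the sn allele has switched, so sn is the middle locus and the order is m – sn – ec.
Crossovers in the m–sn interval produce the single-crossover classes + + sn and ec m + (89 + 79 = 168) plus the double crossovers (23).
RF(m–sn) = (168 + 23) / 1262 = 191/1262 = 0.1513 → 15.1 m.u.

15.1 m.u.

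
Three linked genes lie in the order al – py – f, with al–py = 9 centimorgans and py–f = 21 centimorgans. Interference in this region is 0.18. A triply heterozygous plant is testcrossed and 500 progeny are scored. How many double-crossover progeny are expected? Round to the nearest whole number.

Map distances give recombination frequencies of 0.090 and 0.210 for the two intervals.
With interference 0.18 (so coincidence = 0.82), expected double-crossover frequency = 0.090 × 0.210 × 0.82 = 0.01550.
Expected number = 0.01550 × 500 = 7.75 ≈ 8.

8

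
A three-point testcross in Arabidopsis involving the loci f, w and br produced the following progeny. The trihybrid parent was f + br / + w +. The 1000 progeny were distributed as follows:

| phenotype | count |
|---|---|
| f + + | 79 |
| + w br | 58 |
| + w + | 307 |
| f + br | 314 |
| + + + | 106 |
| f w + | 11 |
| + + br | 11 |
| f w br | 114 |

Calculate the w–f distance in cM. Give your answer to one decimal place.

24.2 cM

The two rarest classes, + + br and f w +, are the double crossovers. Comparing them with the parentals, only the f allele has switched, so f is the middle locus and the order is w – f – br.
Crossovers in the w–f interval produce the single-crossover classes f w br and + + + (114 + 106 = 220) plus the double crossovers (22).
RF(w–f) = (220 + 22) / 1000 = 242/1000 = 0.2420 → 24.2 cM.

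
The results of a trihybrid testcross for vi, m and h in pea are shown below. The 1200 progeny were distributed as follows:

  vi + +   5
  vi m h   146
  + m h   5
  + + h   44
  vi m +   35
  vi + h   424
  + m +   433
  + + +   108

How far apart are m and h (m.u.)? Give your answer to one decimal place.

22.0 m.u.

The two most frequent reciprocal classes, + m + and vi + h, are the parental types, so the F1 was + m + / vi + h.
The two rarest classes, + m h and vi + +, are the double crossovers. Comparing them with the parentals, only the h allele has switched, so h is the middle locus and the order is vi – h – m.
Crossovers in the h–m interval produce the single-crossover classes + + + and vi m h (108 + 146 = 254) plus the double crossovers (10).
RF(h–m) = (254 + 10) / 1200 = 264/1200 = 0.2200 → 22.0 m.u.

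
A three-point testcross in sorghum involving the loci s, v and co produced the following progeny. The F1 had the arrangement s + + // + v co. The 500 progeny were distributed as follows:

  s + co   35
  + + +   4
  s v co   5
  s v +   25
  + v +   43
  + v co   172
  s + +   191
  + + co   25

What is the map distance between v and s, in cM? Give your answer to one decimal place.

The two rarest classes, + + + and s v co, are the double crossovers. Comparing them with the parentals, only the s allele has switched, so s is the middle locus and the order is co – s – v.
Crossovers in the s–v interval produce the single-crossover classes s v + and + + co (25 + 25 = 50) plus the double crossovers (9).
RF(s–v) = (50 + 9) / 500 = 59/500 = 0.1180 → 11.8 cM.

11.8 cM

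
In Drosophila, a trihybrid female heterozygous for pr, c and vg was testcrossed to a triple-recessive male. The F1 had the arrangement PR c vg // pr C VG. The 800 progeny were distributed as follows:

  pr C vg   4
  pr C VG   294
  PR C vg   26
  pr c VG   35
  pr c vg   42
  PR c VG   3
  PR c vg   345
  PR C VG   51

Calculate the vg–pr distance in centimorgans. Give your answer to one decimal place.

The two rarest classes, PR c VG and pr C vg, are the double crossovers. Comparing them with the parentals, only the vg allele has switched, so vg is the middle locus and the order is c – vg – pr.
Crossovers in the vg–pr interval produce the single-crossover classes pr c vg and PR C VG (42 + 51 = 93) plus the double crossovers (7).
RF(vg–pr) = (93 + 7) / 800 = 100/800 = 0.1250 → 12.5 centimorgans.

12.5 centimorgans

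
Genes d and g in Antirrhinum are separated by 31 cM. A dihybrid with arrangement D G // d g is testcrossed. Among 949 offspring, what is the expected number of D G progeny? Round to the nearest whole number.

A map distance of 31 cM corresponds to a recombination frequency of 0.310.
The F1 is D G / d g, so D G is a parental gamete class with expected frequency (1 − r)/2 = 0.690/2 = 0.3450.
Expected number = 0.3450 × 949 = 327.40 ≈ 327.

327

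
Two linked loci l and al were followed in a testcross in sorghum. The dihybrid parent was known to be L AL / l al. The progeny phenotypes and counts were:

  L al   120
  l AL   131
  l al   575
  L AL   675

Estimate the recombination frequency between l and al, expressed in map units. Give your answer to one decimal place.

16.7 map units

The recombinant classes are L al and l AL: 120 + 131 = 251.
Recombination frequency = 251/1501 = 0.1672 ≈ 16.7%, i.e. 16.7 map units.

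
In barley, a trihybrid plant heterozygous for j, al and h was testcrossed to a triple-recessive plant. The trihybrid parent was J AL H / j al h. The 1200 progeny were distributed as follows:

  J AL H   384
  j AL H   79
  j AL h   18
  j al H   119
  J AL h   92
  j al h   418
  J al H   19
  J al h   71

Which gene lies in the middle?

The two rarest classes, J al H and j AL h, are the double crossovers. Comparing them with the parentals, only the al allele has switched, so al is the middle locus and the order is h – al – j.

al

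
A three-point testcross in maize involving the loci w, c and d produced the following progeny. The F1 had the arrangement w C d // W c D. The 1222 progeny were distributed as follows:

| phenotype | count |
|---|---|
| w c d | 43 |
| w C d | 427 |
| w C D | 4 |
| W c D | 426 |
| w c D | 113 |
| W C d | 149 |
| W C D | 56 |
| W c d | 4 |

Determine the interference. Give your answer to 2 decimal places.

The two rarest classes, w C D and W c d, are the double crossovers. Comparing them with the parentals, only the d allele has switched, so d is the middle locus and the order is w – d – c.
w–d: (262 + 8)/1222 = 0.2209; d–c: (99 + 8)/1222 = 0.0876.
Expected DCO frequency = 0.2209 × 0.0876 ≈ 0.01935; observed = 8/1222 ≈ 0.00655.
Coefficient of coincidence = 0.00655/0.01935 ≈ 0.34; interference = 1 − 0.34 = 0.66.

0.66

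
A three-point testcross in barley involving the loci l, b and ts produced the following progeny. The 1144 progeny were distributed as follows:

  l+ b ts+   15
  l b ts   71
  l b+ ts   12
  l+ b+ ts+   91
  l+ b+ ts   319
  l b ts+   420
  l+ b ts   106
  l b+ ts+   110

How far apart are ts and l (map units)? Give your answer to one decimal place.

The two most frequent reciprocal classes, l+ b+ ts and l b ts+, are the parental types, so the F1 was l+ b+ ts / l b ts+.
The two rarest classes, l b+ ts and l+ b ts+, are the double crossovers. Comparing them with the parentals, only the l allele has switched, so l is the middle locus and the order is ts – l – b.
Crossovers in the ts–l interval produce the single-crossover classes l+ b+ ts+ and l b ts (91 + 71 = 162) plus the double crossovers (27).
RF(ts–l) = (162 + 27) / 1144 = 189/1144 = 0.1652 → 16.5 map units.

16.5 map units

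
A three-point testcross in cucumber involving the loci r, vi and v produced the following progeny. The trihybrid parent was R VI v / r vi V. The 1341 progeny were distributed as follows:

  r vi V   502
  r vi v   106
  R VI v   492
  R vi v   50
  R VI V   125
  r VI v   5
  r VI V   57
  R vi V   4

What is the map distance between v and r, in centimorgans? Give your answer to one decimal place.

The two rarest classes, r VI v and R vi V, are the double crossovers. Comparing them with the parentals, only the r allele has switched, so r is the middle locus and the order is vi – r – v.
Crossovers in the r–v interval produce the single-crossover classes R VI V and r vi v (125 + 106 = 231) plus the double crossovers (9).
RF(r–v) = (231 + 9) / 1341 = 240/1341 = 0.1790 → 17.9 centimorgans.

17.9 centimorgans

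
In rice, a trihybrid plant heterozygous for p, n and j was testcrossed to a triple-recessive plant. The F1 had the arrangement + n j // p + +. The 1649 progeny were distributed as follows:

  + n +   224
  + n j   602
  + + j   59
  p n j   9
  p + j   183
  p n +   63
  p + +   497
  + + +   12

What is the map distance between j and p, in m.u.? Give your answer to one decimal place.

The two rarest classes, p n j and + + +, are the double crossovers. Comparing them with the parentals, only the p allele has switched, so p is the middle locus and the order is n – p – j.
Crossovers in the p–j interval produce the single-crossover classes + n + and p + j (224 + 183 = 407) plus the double crossovers (21).
RF(p–j) = (407 + 21) / 1649 = 428/1649 = 0.2596 → 26.0 m.u.

26.0 m.u.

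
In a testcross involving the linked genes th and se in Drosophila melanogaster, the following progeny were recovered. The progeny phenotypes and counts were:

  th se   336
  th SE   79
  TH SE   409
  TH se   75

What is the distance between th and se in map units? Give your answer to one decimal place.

The two most frequent classes, TH SE (409) and th se (336), are the parental types, so the F1 was TH SE / th se.
The recombinant classes are TH se and th SE: 75 + 79 = 154.
Recombination frequency = 154/899 = 0.1713 ≈ 17.1%, i.e. 17.1 map units.

17.1 map units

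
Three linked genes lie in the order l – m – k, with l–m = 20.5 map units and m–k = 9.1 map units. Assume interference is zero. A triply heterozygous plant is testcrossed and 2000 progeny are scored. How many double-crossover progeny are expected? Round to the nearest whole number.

37

Map distances give recombination frequencies of 0.205 and 0.091 for the two intervals.
With no interference, expected double-crossover frequency = 0.205 × 0.091 = 0.01865.
Expected number = 0.01865 × 2000 = 37.31 ≈ 37.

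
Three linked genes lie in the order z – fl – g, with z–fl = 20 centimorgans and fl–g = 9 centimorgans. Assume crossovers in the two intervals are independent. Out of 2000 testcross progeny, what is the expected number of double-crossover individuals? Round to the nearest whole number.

Map distances give recombination frequencies of 0.200 and 0.090 for the two intervals.
With no interference, expected double-crossover frequency = 0.200 × 0.090 = 0.01800.
Expected number = 0.01800 × 2000 = 36.00 ≈ 36.

36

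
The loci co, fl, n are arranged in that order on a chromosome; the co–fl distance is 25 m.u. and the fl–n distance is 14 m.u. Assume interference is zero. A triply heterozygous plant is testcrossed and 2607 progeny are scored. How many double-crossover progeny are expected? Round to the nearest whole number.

Map distances give recombination frequencies of 0.250 and 0.140 for the two intervals.
With no interference, expected double-crossover frequency = 0.250 × 0.140 = 0.03500.
Expected number = 0.03500 × 2607 = 91.25 ≈ 91.

91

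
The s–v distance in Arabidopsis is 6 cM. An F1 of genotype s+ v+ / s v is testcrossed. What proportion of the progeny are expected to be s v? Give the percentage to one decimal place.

47.0%

A map distance of 6 cM corresponds to a recombination frequency of 0.060.
The F1 is s+ v+ / s v, so s v is a parental gamete class with expected frequency (1 − r)/2 = 0.940/2 = 0.4700.
That is 0.4700 = 47.0% of the progeny.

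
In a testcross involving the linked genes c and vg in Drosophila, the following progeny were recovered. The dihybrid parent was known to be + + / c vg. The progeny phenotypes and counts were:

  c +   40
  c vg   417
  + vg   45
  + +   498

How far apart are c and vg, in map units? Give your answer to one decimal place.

8.5 map units

The recombinant classes are + vg and c +: 45 + 40 = 85.
Recombination frequency = 85/1000 = 0.0850 ≈ 8.5%, i.e. 8.5 map units.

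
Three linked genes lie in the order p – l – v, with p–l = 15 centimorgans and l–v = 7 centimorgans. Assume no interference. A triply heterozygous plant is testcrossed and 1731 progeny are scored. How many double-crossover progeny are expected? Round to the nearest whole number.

Map distances give recombination frequencies of 0.150 and 0.070 for the two intervals.
With no interference, expected double-crossover frequency = 0.150 × 0.070 = 0.01050.
Expected number = 0.01050 × 1731 = 18.18 ≈ 18.

18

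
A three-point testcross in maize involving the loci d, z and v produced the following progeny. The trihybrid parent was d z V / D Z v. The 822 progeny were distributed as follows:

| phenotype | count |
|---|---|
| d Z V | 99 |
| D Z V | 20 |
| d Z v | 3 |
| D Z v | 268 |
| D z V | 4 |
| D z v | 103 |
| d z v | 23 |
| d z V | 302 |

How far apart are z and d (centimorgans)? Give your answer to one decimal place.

25.4 centimorgans

The two rarest classes, D z V and d Z v, are the double crossovers. Comparing them with the parentals, only the d allele has switched, so d is the middle locus and the order is z – d – v.
Crossovers in the z–d interval produce the single-crossover classes d Z V and D z v (99 + 103 = 202) plus the double crossovers (7).
RF(z–d) = (202 + 7) / 822 = 209/822 = 0.2543 → 25.4 centimorgans.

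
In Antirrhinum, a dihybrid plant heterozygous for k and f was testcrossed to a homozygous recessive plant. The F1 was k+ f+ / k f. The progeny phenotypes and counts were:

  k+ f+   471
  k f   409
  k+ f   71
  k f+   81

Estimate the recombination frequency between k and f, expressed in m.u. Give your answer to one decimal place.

The recombinant classes are k+ f and k f+: 71 + 81 = 152.
Recombination frequency = 152/1032 = 0.1473 ≈ 14.7%, i.e. 14.7 m.u.

14.7 m.u.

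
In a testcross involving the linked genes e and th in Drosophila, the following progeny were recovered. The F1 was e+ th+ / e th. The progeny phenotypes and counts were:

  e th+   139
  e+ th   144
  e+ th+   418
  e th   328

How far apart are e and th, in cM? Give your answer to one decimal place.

27.5 cM

The recombinant classes are e+ th and e th+: 144 + 139 = 283.
Recombination frequency = 283/1029 = 0.2750 ≈ 27.5%, i.e. 27.5 cM.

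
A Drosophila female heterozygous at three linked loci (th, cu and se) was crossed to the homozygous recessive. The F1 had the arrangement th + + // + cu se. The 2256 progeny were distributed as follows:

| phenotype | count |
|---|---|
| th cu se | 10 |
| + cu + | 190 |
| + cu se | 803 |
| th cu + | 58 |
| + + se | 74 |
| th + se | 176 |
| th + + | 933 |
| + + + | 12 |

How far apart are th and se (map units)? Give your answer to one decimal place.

The two rarest classes, + + + and th cu se, are the double crossovers. Comparing them with the parentals, only the th allele has switched, so th is the middle locus and the order is se – th – cu.
Crossovers in the se–th interval produce the single-crossover classes th + se and + cu + (176 + 190 = 366) plus the double crossovers (22).
RF(se–th) = (366 + 22) / 2256 = 388/2256 = 0.1720 → 17.2 map units.

17.2 map units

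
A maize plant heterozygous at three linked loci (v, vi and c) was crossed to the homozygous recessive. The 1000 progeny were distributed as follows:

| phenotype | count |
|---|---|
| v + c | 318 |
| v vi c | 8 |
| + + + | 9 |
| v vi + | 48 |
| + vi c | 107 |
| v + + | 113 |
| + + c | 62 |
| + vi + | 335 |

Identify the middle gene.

The two most frequent reciprocal classes, + vi + and v + c, are the parental types, so the F1 was + vi + / v + c.
The two rarest classes, + + + and v vi c, are the double crossovers. Comparing them with the parentals, only the vi allele has switched, so vi is the middle locus and the order is v – vi – c.

vi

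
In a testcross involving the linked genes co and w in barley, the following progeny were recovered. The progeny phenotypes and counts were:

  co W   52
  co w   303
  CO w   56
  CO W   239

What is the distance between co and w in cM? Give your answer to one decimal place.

The two most frequent classes, CO W (239) and co w (303), are the parental types, so the F1 was CO W / co w.
The recombinant classes are CO w and co W: 56 + 52 = 108.
Recombination frequency = 108/650 = 0.1662 ≈ 16.6%, i.e. 16.6 cM.

16.6 cM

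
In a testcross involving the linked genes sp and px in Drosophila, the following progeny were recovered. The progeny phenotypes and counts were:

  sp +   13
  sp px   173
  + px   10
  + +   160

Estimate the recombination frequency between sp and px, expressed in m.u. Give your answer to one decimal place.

The two most frequent classes, + + (160) and sp px (173), are the parental types, so the F1 was + + / sp px.
The recombinant classes are + px and sp +: 10 + 13 = 23.
Recombination frequency = 23/356 = 0.0646 ≈ 6.5%, i.e. 6.5 m.u.

6.5 m.u.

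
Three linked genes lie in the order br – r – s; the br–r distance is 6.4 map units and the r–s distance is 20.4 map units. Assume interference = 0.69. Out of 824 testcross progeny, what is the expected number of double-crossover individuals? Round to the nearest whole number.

Map distances give recombination frequencies of 0.064 and 0.204 for the two intervals.
With interference 0.69 (so coincidence = 0.31), expected double-crossover frequency = 0.064 × 0.204 × 0.31 = 0.00405.
Expected number = 0.00405 × 824 = 3.34 ≈ 3.

3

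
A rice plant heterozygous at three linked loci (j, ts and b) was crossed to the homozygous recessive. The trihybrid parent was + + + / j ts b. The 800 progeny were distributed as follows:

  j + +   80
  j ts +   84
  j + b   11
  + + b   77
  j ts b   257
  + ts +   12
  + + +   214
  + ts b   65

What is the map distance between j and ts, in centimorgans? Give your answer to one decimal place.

21.0 centimorgans

The two rarest classes, + ts + and j + b, are the double crossovers. Comparing them with the parentals, only the ts allele has switched, so ts is the middle locus and the order is b – ts – j.
Crossovers in the ts–j interval produce the single-crossover classes j + + and + ts b (80 + 65 = 145) plus the double crossovers (23).
RF(ts–j) = (145 + 23) / 800 = 168/800 = 0.2100 → 21.0 centimorgans.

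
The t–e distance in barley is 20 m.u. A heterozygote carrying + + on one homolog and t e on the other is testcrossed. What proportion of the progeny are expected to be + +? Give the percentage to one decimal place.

40.0%

A map distance of 20 m.u. corresponds to a recombination frequency of 0.200.
The F1 is + + / t e, so + + is a parental gamete class with expected frequency (1 − r)/2 = 0.800/2 = 0.4000.
That is 0.4000 = 40.0% of the progeny.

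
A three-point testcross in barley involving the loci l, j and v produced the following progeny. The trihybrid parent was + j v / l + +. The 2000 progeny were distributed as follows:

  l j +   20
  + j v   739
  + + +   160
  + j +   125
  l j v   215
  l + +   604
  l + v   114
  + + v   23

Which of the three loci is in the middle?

j

The two rarest classes, + + v and l j +, are the double crossovers. Comparing them with the parentals, only the j allele has switched, so j is the middle locus and the order is v – j – l.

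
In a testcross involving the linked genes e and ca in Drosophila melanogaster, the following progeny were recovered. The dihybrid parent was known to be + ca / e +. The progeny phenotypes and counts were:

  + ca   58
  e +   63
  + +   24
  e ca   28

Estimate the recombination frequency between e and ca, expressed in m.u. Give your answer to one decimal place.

The recombinant classes are + + and e ca: 24 + 28 = 52.
Recombination frequency = 52/173 = 0.3006 ≈ 30.1%, i.e. 30.1 m.u.

30.1 m.u.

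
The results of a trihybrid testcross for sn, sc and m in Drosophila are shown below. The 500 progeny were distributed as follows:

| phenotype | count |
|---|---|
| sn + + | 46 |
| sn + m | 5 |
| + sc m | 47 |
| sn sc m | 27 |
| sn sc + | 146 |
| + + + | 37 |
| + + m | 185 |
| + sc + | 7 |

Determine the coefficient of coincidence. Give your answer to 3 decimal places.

The two most frequent reciprocal classes, sn sc + and + + m, are the parental types, so the F1 was sn sc + / + + m.
The two rarest classes, + sc + and sn + m, are the double crossovers. Comparing them with the parentals, only the sn allele has switched, so sn is the middle locus and the order is m – sn – sc.
m–sn: (64 + 12)/500 = 0.1520; sn–sc: (93 + 12)/500 = 0.2100.
Expected DCO frequency = 0.1520 × 0.2100 ≈ 0.03192; observed = 12/500 ≈ 0.02400.
Coefficient of coincidence = 0.02400/0.03192 ≈ 0.752.

0.752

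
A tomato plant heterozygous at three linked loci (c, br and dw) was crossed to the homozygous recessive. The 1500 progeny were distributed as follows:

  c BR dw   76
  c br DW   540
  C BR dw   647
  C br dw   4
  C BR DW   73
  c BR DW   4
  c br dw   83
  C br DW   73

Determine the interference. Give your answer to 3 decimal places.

The two most frequent reciprocal classes, c br DW and C BR dw, are the parental types, so the F1 was c br DW / C BR dw.
The two rarest classes, c BR DW and C br dw, are the double crossovers. Comparing them with the parentals, only the br allele has switched, so br is the middle locus and the order is c – br – dw.
c–br: (149 + 8)/1500 = 0.1047; br–dw: (156 + 8)/1500 = 0.1093.
Expected DCO frequency = 0.1047 × 0.1093 ≈ 0.01144; observed = 8/1500 ≈ 0.00533.
Coefficient of coincidence = 0.00533/0.01144 ≈ 0.466; interference = 1 − 0.466 = 0.534.

0.534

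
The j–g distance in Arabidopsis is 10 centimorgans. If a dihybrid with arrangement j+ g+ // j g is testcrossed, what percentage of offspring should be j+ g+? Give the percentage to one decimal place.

45.0%

A map distance of 10 centimorgans corresponds to a recombination frequency of 0.100.
The F1 is j+ g+ / j g, so j+ g+ is a parental gamete class with expected frequency (1 − r)/2 = 0.900/2 = 0.4500.
That is 0.4500 = 45.0% of the progeny.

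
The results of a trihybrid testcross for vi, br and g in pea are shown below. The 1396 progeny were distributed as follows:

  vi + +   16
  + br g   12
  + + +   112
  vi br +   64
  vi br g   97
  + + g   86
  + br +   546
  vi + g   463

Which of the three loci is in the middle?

g

The two most frequent reciprocal classes, vi + g and + br +, are the parental types, so the F1 was vi + g / + br +.
The two rarest classes, vi + + and + br g, are the double crossovers. Comparing them with the parentals, only the g allele has switched, so g is the middle locus and the order is br – g – vi.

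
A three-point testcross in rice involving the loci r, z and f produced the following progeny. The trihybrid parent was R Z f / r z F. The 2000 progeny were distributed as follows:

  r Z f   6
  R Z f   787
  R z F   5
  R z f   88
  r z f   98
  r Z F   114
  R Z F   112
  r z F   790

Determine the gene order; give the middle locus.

The two rarest classes, r Z f and R z F, are the double crossovers. Comparing them with the parentals, only the r allele has switched, so r is the middle locus and the order is z – r – f.

r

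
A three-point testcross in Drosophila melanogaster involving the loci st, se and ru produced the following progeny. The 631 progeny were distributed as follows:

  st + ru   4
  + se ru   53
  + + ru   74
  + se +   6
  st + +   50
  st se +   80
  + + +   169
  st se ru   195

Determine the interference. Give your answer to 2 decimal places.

0.66

The two most frequent reciprocal classes, st se ru and + + +, are the parental types, so the F1 was st se ru / + + +.
The two rarest classes, st + ru and + se +, are the double crossovers. Comparing them with the parentals, only the se allele has switched, so se is the middle locus and the order is st – se – ru.
st–se: (103 + 10)/631 = 0.1791; se–ru: (154 + 10)/631 = 0.2599.
Expected DCO frequency = 0.1791 × 0.2599 ≈ 0.04655; observed = 10/631 ≈ 0.01585.
Coefficient of coincidence = 0.01585/0.04655 ≈ 0.34; interference = 1 − 0.34 = 0.66.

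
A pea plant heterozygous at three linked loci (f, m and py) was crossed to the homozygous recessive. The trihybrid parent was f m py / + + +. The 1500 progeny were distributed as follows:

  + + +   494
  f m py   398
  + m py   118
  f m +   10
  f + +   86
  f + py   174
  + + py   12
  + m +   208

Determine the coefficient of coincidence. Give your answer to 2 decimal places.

0.36

The two rarest classes, f m + and + + py, are the double crossovers. Comparing them with the parentals, only the py allele has switched, so py is the middle locus and the order is m – py – f.
m–py: (382 + 22)/1500 = 0.2693; py–f: (204 + 22)/1500 = 0.1507.
Expected DCO frequency = 0.2693 × 0.1507 ≈ 0.04058; observed = 22/1500 ≈ 0.01467.
Coefficient of coincidence = 0.01467/0.04058 ≈ 0.36.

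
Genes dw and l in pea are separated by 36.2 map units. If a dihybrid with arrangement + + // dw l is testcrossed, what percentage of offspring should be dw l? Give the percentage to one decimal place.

31.9%

A map distance of 36.2 map units corresponds to a recombination frequency of 0.362.
The F1 is + + / dw l, so dw l is a parental gamete class with expected frequency (1 − r)/2 = 0.638/2 = 0.3190.
That is 0.3190 = 31.9% of the progeny.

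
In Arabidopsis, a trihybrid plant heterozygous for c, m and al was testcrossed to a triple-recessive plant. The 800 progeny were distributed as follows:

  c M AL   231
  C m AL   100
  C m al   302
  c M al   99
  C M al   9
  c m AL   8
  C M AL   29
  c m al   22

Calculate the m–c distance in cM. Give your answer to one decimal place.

8.5 cM

The two most frequent reciprocal classes, C m al and c M AL, are the parental types, so the F1 was C m al / c M AL.
The two rarest classes, C M al and c m AL, are the double crossovers. Comparing them with the parentals, only the m allele has switched, so m is the middle locus and the order is c – m – al.
Crossovers in the c–m interval produce the single-crossover classes c m al and C M AL (22 + 29 = 51) plus the double crossovers (17).
RF(c–m) = (51 + 17) / 800 = 68/800 = 0.0850 → 8.5 cM.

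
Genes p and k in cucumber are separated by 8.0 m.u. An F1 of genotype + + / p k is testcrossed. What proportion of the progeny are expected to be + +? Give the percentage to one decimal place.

46.0%

A map distance of 8.0 m.u. corresponds to a recombination frequency of 0.080.
The F1 is + + / p k, so + + is a parental gamete class with expected frequency (1 − r)/2 = 0.920/2 = 0.4600.
That is 0.4600 = 46.0% of the progeny.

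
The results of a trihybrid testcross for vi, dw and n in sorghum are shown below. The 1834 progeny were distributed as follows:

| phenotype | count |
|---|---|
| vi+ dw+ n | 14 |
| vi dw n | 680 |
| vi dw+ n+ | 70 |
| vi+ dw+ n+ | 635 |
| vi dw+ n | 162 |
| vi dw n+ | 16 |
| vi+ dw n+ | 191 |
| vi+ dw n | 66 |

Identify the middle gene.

n

The two most frequent reciprocal classes, vi dw n and vi+ dw+ n+, are the parental types, so the F1 was vi dw n / vi+ dw+ n+.
The two rarest classes, vi dw n+ and vi+ dw+ n, are the double crossovers. Comparing them with the parentals, only the n allele has switched, so n is the middle locus and the order is dw – n – vi.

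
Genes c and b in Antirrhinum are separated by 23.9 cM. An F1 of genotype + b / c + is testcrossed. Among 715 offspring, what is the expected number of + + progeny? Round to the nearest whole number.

85

A map distance of 23.9 cM corresponds to a recombination frequency of 0.239.
The F1 is + b / c +, so + + is a recombinant gamete class with expected frequency r/2 = 0.239/2 = 0.1195.
Expected number = 0.1195 × 715 = 85.44 ≈ 85.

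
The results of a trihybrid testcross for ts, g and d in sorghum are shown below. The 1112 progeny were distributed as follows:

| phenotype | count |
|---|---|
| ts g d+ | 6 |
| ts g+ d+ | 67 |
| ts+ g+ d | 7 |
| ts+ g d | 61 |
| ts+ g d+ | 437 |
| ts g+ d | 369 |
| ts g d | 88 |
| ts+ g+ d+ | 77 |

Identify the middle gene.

ts

The two most frequent reciprocal classes, ts+ g d+ and ts g+ d, are the parental types, so the F1 was ts+ g d+ / ts g+ d.
The two rarest classes, ts g d+ and ts+ g+ d, are the double crossovers. Comparing them with the parentals, only the ts allele has switched, so ts is the middle locus and the order is g – ts – d.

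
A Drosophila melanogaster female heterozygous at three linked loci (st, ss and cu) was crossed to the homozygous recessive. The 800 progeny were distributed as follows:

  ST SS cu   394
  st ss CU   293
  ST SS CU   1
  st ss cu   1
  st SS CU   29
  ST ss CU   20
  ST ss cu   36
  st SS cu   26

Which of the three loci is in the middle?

The two most frequent reciprocal classes, st ss CU and ST SS cu, are the parental types, so the F1 was st ss CU / ST SS cu.
The two rarest classes, st ss cu and ST SS CU, are the double crossovers. Comparing them with the parentals, only the cu allele has switched, so cu is the middle locus and the order is ss – cu – st.

cu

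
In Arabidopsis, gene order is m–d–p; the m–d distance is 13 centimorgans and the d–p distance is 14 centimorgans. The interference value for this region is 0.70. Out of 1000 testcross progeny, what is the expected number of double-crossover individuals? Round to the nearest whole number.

5

Map distances give recombination frequencies of 0.130 and 0.140 for the two intervals.
With interference 0.70 (so coincidence = 0.30), expected double-crossover frequency = 0.130 × 0.140 × 0.30 = 0.00546.
Expected number = 0.00546 × 1000 = 5.46 ≈ 5.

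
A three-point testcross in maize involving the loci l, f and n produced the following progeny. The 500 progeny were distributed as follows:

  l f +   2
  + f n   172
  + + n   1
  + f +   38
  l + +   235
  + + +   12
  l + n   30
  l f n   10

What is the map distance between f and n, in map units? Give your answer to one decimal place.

14.2 map units

The two most frequent reciprocal classes, + f n and l + +, are the parental types, so the F1 was + f n / l + +.
The two rarest classes, + + n and l f +, are the double crossovers. Comparing them with the parentals, only the f allele has switched, so f is the middle locus and the order is n – f – l.
Crossovers in the n–f interval produce the single-crossover classes + f + and l + n (38 + 30 = 68) plus the double crossovers (3).
RF(n–f) = (68 + 3) / 500 = 71/500 = 0.1420 → 14.2 map units.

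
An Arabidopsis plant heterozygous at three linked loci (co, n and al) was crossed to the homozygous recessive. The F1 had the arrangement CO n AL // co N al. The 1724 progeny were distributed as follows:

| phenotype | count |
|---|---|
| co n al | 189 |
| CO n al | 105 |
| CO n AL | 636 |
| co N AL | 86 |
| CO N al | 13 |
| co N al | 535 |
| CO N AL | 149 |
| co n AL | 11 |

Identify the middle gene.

co

The two rarest classes, co n AL and CO N al, are the double crossovers. Comparing them with the parentals, only the co allele has switched, so co is the middle locus and the order is n – co – al.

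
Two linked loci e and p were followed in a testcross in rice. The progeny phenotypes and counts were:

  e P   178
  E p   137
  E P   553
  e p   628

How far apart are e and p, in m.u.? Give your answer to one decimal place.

The two most frequent classes, E P (553) and e p (628), are the parental types, so the F1 was E P / e p.
The recombinant classes are E p and e P: 137 + 178 = 315.
Recombination frequency = 315/1496 = 0.2106 ≈ 21.1%, i.e. 21.1 m.u.

21.1 m.u.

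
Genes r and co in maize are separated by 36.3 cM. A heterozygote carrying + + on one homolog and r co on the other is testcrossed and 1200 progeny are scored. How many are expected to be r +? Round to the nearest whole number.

218

A map distance of 36.3 cM corresponds to a recombination frequency of 0.363.
The F1 is + + / r co, so r + is a recombinant gamete class with expected frequency r/2 = 0.363/2 = 0.1815.
Expected number = 0.1815 × 1200 = 217.80 ≈ 218.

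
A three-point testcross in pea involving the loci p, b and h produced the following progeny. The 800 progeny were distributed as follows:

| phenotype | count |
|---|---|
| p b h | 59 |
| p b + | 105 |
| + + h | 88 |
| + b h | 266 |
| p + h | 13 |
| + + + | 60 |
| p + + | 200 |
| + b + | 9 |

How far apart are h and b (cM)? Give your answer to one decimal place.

26.9 cM

The two most frequent reciprocal classes, + b h and p + +, are the parental types, so the F1 was + b h / p + +.
The two rarest classes, + b + and p + h, are the double crossovers. Comparing them with the parentals, only the h allele has switched, so h is the middle locus and the order is p – h – b.
Crossovers in the h–b interval produce the single-crossover classes + + h and p b + (88 + 105 = 193) plus the double crossovers (22).
RF(h–b) = (193 + 22) / 800 = 215/800 = 0.2687 → 26.9 cM.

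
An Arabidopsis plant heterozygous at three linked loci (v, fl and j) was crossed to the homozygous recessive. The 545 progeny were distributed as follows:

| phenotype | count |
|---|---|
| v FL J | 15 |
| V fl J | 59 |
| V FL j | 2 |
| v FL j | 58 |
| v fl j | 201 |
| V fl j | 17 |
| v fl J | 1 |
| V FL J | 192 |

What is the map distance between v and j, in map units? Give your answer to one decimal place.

6.4 map units

The two most frequent reciprocal classes, V FL J and v fl j, are the parental types, so the F1 was V FL J / v fl j.
The two rarest classes, V FL j and v fl J, are the double crossovers. Comparing them with the parentals, only the j allele has switched, so j is the middle locus and the order is v – j – fl.
Crossovers in the v–j interval produce the single-crossover classes v FL J and V fl j (15 + 17 = 32) plus the double crossovers (3).
RF(v–j) = (32 + 3) / 545 = 35/545 = 0.0642 → 6.4 map units.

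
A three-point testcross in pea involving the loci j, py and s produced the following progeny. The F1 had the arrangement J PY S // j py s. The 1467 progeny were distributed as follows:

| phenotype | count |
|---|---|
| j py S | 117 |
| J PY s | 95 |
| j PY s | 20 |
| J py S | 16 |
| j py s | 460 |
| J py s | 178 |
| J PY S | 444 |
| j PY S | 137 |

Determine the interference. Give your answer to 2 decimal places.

The two rarest classes, J py S and j PY s, are the double crossovers. Comparing them with the parentals, only the py allele has switched, so py is the middle locus and the order is j – py – s.
j–py: (315 + 36)/1467 = 0.2393; py–s: (212 + 36)/1467 = 0.1691.
Expected DCO frequency = 0.2393 × 0.1691 ≈ 0.04047; observed = 36/1467 ≈ 0.02454.
Coefficient of coincidence = 0.02454/0.04047 ≈ 0.61; interference = 1 − 0.61 = 0.39.

0.39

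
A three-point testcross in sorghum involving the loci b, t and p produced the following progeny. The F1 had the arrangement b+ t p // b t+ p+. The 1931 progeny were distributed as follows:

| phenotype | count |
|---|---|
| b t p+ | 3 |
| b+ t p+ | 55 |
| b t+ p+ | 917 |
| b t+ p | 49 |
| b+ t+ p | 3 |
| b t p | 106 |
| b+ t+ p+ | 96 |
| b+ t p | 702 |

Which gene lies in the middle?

The two rarest classes, b+ t+ p and b t p+, are the double crossovers. Comparing them with the parentals, only the t allele has switched, so t is the middle locus and the order is b – t – p.

t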